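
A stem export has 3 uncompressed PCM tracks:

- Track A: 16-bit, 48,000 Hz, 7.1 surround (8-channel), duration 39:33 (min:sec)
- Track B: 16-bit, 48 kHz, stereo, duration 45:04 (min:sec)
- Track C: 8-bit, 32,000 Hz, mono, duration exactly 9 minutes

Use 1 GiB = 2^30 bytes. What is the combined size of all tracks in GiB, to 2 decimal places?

2.20 GiB

Track A: 39:33 (min:sec) = 2,373 s; 48,000 × 2,373 × 2 × 8 = 1,822,464,000 bytes.
Track B: 45:04 (min:sec) = 2,704 s; 48,000 × 2,704 × 2 × 2 = 519,168,000 bytes.
Track C: exactly 9 minutes = 540 s; 32,000 × 540 × 1 × 1 = 17,280,000 bytes.
Total = 2,358,912,000 bytes = 2.20 GiB.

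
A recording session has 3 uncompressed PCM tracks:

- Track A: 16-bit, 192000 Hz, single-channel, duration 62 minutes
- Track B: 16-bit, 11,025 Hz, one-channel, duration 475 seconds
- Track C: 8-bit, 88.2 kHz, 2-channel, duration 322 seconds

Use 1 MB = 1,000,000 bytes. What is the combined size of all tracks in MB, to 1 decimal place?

Track A: 62 minutes = 3,720 s; 192,000 × 3,720 × 2 × 1 = 1,428,480,000 bytes.
Track B: 11,025 × 475 × 2 × 1 = 10,473,750 bytes.
Track C: 88,200 × 322 × 1 × 2 = 56,800,800 bytes.
Total = 1,495,754,550 bytes = 1495.8 MB.

1495.8 MB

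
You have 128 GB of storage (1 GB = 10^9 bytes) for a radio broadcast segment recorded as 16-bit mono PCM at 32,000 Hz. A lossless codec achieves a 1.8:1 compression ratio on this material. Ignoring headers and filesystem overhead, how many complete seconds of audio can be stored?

Uncompressed byte rate = 32,000 × 2 × 1 = 64,000 bytes/s.
After 1.8:1 compression, effective rate ≈ 35555.56 bytes/s.
Capacity = 128 × 1,000,000,000 = 128,000,000,000 bytes.
128,000,000,000 / effective rate ≈ 3600000 s → 3,600,000 seconds.

3,600,000 seconds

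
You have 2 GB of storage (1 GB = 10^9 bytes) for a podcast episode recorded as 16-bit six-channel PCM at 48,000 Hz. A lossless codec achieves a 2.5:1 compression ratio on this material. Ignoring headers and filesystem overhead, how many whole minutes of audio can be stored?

144 minutes

Uncompressed byte rate = 48,000 × 2 × 6 = 576,000 bytes/s.
After 2.5:1 compression, effective rate ≈ 230400 bytes/s.
Capacity = 2 × 1,000,000,000 = 2,000,000,000 bytes.
2,000,000,000 / effective rate ≈ 8680.56 s → 144 minutes.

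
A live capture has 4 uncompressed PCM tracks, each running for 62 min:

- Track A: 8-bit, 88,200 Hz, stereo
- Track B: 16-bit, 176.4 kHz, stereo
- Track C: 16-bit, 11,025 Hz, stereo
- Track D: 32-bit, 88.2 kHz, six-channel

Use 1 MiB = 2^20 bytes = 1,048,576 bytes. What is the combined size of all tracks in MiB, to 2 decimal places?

10795.20 MiB

62 min = 3,720 s.
Track A: 88,200 × 3,720 × 1 × 2 = 656,208,000 bytes.
Track B: 176,400 × 3,720 × 2 × 2 = 2,624,832,000 bytes.
Track C: 11,025 × 3,720 × 2 × 2 = 164,052,000 bytes.
Track D: 88,200 × 3,720 × 4 × 6 = 7,874,496,000 bytes.
Total = 11,319,588,000 bytes = 10795.20 MiB.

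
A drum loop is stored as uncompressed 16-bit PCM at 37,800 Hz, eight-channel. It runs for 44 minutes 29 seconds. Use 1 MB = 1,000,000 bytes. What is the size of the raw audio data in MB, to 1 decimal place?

Duration = 44 minutes 29 seconds = 2,669 s.
Bytes = 37,800 samples/s × 2,669 s × 2 bytes/sample × 8 ch = 1,614,211,200 bytes.
1,614,211,200 / 1,000,000 = 1614.2 MB.

1614.2 MB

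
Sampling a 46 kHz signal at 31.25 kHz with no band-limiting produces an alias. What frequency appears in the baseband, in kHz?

Nyquist = 31,250/2 = 15,625 Hz; 46,000 Hz exceeds it.
Alias = |46,000 − 1×31,250| = |46,000 − 31,250| = 14,750 Hz = 14.75 kHz.

14.75 kHz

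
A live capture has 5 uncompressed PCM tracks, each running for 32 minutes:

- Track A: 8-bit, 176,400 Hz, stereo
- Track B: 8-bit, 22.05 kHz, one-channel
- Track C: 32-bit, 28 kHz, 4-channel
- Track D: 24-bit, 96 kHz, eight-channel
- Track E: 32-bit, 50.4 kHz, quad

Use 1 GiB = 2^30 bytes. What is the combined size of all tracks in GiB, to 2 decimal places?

32 minutes = 1,920 s.
Track A: 176,400 × 1,920 × 1 × 2 = 677,376,000 bytes.
Track B: 22,050 × 1,920 × 1 × 1 = 42,336,000 bytes.
Track C: 28,000 × 1,920 × 4 × 4 = 860,160,000 bytes.
Track D: 96,000 × 1,920 × 3 × 8 = 4,423,680,000 bytes.
Track E: 50,400 × 1,920 × 4 × 4 = 1,548,288,000 bytes.
Total = 7,551,840,000 bytes = 7.03 GiB.

7.03 GiB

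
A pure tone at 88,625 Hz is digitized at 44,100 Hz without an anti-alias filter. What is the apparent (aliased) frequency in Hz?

Nyquist = 44,100/2 = 22,050 Hz; 88,625 Hz exceeds it.
Alias = |88,625 − 2×44,100| = |88,625 − 88,200| = 425 Hz.

425 Hz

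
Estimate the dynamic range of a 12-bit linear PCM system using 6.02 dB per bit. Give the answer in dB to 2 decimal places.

72.24 dB

12 × 6.02 = 72.24 dB.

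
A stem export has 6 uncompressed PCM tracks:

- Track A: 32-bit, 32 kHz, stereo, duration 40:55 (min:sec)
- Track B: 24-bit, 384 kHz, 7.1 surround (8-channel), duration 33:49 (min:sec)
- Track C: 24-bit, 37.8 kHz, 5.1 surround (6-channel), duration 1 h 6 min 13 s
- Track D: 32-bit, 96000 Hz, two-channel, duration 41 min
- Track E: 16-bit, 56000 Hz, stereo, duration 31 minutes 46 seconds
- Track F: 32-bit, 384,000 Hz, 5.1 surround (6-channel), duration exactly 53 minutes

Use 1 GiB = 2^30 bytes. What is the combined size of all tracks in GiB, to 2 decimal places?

Track A: 40:55 (min:sec) = 2,455 s; 32,000 × 2,455 × 4 × 2 = 628,480,000 bytes.
Track B: 33:49 (min:sec) = 2,029 s; 384,000 × 2,029 × 3 × 8 = 18,699,264,000 bytes.
Track C: 1 h 6 min 13 s = 3,973 s; 37,800 × 3,973 × 3 × 6 = 2,703,229,200 bytes.
Track D: 41 min = 2,460 s; 96,000 × 2,460 × 4 × 2 = 1,889,280,000 bytes.
Track E: 31 minutes 46 seconds = 1,906 s; 56,000 × 1,906 × 2 × 2 = 426,944,000 bytes.
Track F: exactly 53 minutes = 3,180 s; 384,000 × 3,180 × 4 × 6 = 29,306,880,000 bytes.
Total = 53,654,077,200 bytes = 49.97 GiB.

49.97 GiB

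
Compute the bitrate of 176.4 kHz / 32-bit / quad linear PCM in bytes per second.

2,822,400 bytes/s

Bit rate = 176,400 × 32 × 4 = 22,579,200 bits/s.
22,579,200 / 8 = 2,822,400 bytes/s.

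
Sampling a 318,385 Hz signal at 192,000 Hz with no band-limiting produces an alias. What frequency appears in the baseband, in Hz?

Nyquist = 192,000/2 = 96,000 Hz; 318,385 Hz exceeds it.
Alias = |318,385 − 2×192,000| = |318,385 − 384,000| = 65,615 Hz.

65,615 Hz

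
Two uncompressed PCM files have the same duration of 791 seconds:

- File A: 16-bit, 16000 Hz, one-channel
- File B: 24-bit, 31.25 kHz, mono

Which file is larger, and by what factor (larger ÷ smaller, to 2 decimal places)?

File A: 16,000 × 2 × 1 = 32,000 bytes/s.
File B: 31,250 × 3 × 1 = 93,750 bytes/s.
File B is larger; ratio = 74,156,250 / 25,312,000 = 2.93.

File B, by a factor of 2.93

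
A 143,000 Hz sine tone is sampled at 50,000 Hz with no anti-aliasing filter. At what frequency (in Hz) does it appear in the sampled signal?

Nyquist = 50,000/2 = 25,000 Hz; 143,000 Hz exceeds it.
Alias = |143,000 − 3×50,000| = |143,000 − 150,000| = 7,000 Hz.

7,000 Hz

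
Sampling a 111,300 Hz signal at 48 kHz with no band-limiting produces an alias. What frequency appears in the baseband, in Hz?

15,300 Hz

Nyquist = 48,000/2 = 24,000 Hz; 111,300 Hz exceeds it.
Alias = |111,300 − 2×48,000| = |111,300 − 96,000| = 15,300 Hz.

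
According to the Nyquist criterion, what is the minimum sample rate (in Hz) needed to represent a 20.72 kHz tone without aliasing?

Minimum sample rate = 2 × 20,720 Hz = 41,440 Hz.

41,440 Hz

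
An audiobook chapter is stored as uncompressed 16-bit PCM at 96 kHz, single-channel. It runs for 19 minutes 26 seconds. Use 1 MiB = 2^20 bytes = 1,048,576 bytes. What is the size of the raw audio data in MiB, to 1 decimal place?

Duration = 19 minutes 26 seconds = 1,166 s.
Bytes = 96,000 samples/s × 1,166 s × 2 bytes/sample × 1 ch = 223,872,000 bytes.
223,872,000 / 1,048,576 = 213.5 MiB.

213.5 MiB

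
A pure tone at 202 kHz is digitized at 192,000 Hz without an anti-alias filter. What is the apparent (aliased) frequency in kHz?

Nyquist = 192,000/2 = 96,000 Hz; 202,000 Hz exceeds it.
Alias = |202,000 − 1×192,000| = |202,000 − 192,000| = 10,000 Hz = 10 kHz.

10 kHz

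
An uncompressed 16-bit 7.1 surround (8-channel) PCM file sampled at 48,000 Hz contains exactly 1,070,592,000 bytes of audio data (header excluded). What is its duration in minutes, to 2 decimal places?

23.23 minutes

Byte rate = 48,000 × 2 × 8 = 768,000 bytes/s.
Duration = 1,070,592,000 / 768,000 = 1,394 s.
1,394 s / 60 = 23.23 minutes.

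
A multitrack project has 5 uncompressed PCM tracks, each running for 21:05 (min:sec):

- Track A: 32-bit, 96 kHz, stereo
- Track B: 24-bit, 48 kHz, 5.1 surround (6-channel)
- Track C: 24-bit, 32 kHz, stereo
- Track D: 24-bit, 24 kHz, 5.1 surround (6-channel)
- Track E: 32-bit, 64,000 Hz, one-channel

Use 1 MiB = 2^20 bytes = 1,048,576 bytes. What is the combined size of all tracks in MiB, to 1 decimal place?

3030.5 MiB

21:05 (min:sec) = 1,265 s.
Track A: 96,000 × 1,265 × 4 × 2 = 971,520,000 bytes.
Track B: 48,000 × 1,265 × 3 × 6 = 1,092,960,000 bytes.
Track C: 32,000 × 1,265 × 3 × 2 = 242,880,000 bytes.
Track D: 24,000 × 1,265 × 3 × 6 = 546,480,000 bytes.
Track E: 64,000 × 1,265 × 4 × 1 = 323,840,000 bytes.
Total = 3,177,680,000 bytes = 3030.5 MiB.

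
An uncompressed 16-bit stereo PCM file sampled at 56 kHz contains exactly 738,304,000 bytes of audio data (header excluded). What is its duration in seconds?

3,296 seconds

Byte rate = 56,000 × 2 × 2 = 224,000 bytes/s.
Duration = 738,304,000 / 224,000 = 3,296 s.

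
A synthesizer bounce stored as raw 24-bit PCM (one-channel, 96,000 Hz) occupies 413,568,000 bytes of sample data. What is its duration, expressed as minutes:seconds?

23:56

Byte rate = 96,000 × 3 × 1 = 288,000 bytes/s.
Duration = 413,568,000 / 288,000 = 1,436 s.
1,436 s = 23:56.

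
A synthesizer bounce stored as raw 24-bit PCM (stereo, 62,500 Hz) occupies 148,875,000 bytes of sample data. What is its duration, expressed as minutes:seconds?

Byte rate = 62,500 × 3 × 2 = 375,000 bytes/s.
Duration = 148,875,000 / 375,000 = 397 s.
397 s = 6:37.

6:37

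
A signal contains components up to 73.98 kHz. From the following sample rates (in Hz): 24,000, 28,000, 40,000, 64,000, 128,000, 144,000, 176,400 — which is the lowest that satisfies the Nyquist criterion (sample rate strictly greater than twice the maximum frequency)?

Need sample rate > 2 × 73,980 = 147,960 Hz.
Lowest listed rate above 147,960 Hz is 176,400 Hz.

176,400 Hz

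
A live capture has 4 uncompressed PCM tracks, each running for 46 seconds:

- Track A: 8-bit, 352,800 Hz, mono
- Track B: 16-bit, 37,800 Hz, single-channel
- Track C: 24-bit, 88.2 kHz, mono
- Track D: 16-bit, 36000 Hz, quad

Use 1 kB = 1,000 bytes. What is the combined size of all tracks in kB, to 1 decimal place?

Track A: 352,800 × 46 × 1 × 1 = 16,228,800 bytes.
Track B: 37,800 × 46 × 2 × 1 = 3,477,600 bytes.
Track C: 88,200 × 46 × 3 × 1 = 12,171,600 bytes.
Track D: 36,000 × 46 × 2 × 4 = 13,248,000 bytes.
Total = 45,126,000 bytes = 45126.0 kB.

45126.0 kB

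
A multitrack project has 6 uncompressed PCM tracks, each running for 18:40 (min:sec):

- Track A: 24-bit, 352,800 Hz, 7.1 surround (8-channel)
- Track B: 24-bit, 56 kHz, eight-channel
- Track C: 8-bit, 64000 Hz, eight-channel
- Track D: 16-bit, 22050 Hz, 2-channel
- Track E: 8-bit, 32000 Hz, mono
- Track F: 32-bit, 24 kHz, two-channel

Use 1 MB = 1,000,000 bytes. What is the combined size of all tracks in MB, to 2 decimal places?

11911.65 MB

18:40 (min:sec) = 1,120 s.
Track A: 352,800 × 1,120 × 3 × 8 = 9,483,264,000 bytes.
Track B: 56,000 × 1,120 × 3 × 8 = 1,505,280,000 bytes.
Track C: 64,000 × 1,120 × 1 × 8 = 573,440,000 bytes.
Track D: 22,050 × 1,120 × 2 × 2 = 98,784,000 bytes.
Track E: 32,000 × 1,120 × 1 × 1 = 35,840,000 bytes.
Track F: 24,000 × 1,120 × 4 × 2 = 215,040,000 bytes.
Total = 11,911,648,000 bytes = 11911.65 MB.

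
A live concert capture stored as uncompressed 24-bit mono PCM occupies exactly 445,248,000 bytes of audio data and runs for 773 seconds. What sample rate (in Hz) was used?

192,000 Hz

Bytes = sample_rate × seconds × bytes_per_sample × channels.
sample_rate = 445,248,000 / (773 × 3 × 1) = 445,248,000 / 2,319 = 192,000 Hz.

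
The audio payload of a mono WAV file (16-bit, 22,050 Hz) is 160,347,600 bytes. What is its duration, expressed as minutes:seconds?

Byte rate = 22,050 × 2 × 1 = 44,100 bytes/s.
Duration = 160,347,600 / 44,100 = 3,636 s.
3,636 s = 60:36.

60:36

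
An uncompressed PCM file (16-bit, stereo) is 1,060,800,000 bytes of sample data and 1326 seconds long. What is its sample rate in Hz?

200,000 Hz

Bytes = sample_rate × seconds × bytes_per_sample × channels.
sample_rate = 1,060,800,000 / (1,326 × 2 × 2) = 1,060,800,000 / 5,304 = 200,000 Hz.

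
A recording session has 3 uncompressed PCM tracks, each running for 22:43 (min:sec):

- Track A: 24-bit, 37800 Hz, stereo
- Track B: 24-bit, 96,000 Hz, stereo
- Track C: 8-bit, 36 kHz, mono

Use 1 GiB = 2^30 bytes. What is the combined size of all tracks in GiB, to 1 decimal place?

1.1 GiB

22:43 (min:sec) = 1,363 s.
Track A: 37,800 × 1,363 × 3 × 2 = 309,128,400 bytes.
Track B: 96,000 × 1,363 × 3 × 2 = 785,088,000 bytes.
Track C: 36,000 × 1,363 × 1 × 1 = 49,068,000 bytes.
Total = 1,143,284,400 bytes = 1.1 GiB.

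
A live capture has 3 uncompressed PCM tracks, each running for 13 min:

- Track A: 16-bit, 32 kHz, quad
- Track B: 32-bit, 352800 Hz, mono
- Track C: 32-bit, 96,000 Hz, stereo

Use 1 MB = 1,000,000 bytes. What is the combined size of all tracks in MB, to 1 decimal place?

13 min = 780 s.
Track A: 32,000 × 780 × 2 × 4 = 199,680,000 bytes.
Track B: 352,800 × 780 × 4 × 1 = 1,100,736,000 bytes.
Track C: 96,000 × 780 × 4 × 2 = 599,040,000 bytes.
Total = 1,899,456,000 bytes = 1899.5 MB.

1899.5 MB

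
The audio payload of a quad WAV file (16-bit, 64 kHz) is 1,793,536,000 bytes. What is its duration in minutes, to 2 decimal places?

Byte rate = 64,000 × 2 × 4 = 512,000 bytes/s.
Duration = 1,793,536,000 / 512,000 = 3,503 s.
3,503 s / 60 = 58.38 minutes.

58.38 minutes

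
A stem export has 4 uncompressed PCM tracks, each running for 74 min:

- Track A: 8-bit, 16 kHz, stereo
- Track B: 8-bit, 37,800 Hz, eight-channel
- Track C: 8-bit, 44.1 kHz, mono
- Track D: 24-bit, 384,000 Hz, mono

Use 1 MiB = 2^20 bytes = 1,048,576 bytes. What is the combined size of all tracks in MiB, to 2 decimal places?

6480.62 MiB

74 min = 4,440 s.
Track A: 16,000 × 4,440 × 1 × 2 = 142,080,000 bytes.
Track B: 37,800 × 4,440 × 1 × 8 = 1,342,656,000 bytes.
Track C: 44,100 × 4,440 × 1 × 1 = 195,804,000 bytes.
Track D: 384,000 × 4,440 × 3 × 1 = 5,114,880,000 bytes.
Total = 6,795,420,000 bytes = 6480.62 MiB.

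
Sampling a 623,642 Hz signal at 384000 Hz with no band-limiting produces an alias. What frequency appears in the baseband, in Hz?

144,358 Hz

Nyquist = 384,000/2 = 192,000 Hz; 623,642 Hz exceeds it.
Alias = |623,642 − 2×384,000| = |623,642 − 768,000| = 144,358 Hz.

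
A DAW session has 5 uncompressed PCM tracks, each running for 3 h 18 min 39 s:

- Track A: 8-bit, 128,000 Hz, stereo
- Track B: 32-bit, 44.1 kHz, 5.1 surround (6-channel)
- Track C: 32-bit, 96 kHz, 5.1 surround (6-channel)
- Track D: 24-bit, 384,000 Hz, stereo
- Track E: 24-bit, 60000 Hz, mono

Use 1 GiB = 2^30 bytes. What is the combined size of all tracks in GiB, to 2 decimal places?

3 h 18 min 39 s = 11,919 s.
Track A: 128,000 × 11,919 × 1 × 2 = 3,051,264,000 bytes.
Track B: 44,100 × 11,919 × 4 × 6 = 12,615,069,600 bytes.
Track C: 96,000 × 11,919 × 4 × 6 = 27,461,376,000 bytes.
Track D: 384,000 × 11,919 × 3 × 2 = 27,461,376,000 bytes.
Track E: 60,000 × 11,919 × 3 × 1 = 2,145,420,000 bytes.
Total = 72,734,505,600 bytes = 67.74 GiB.

67.74 GiB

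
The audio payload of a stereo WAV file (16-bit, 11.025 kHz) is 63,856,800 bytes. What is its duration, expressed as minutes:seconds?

24:08

Byte rate = 11,025 × 2 × 2 = 44,100 bytes/s.
Duration = 63,856,800 / 44,100 = 1,448 s.
1,448 s = 24:08.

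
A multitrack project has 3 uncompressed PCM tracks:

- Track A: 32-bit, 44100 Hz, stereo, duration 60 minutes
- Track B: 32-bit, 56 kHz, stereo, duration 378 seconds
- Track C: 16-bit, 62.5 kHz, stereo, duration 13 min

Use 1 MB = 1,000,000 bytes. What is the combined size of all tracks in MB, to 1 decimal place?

Track A: 60 minutes = 3,600 s; 44,100 × 3,600 × 4 × 2 = 1,270,080,000 bytes.
Track B: 56,000 × 378 × 4 × 2 = 169,344,000 bytes.
Track C: 13 min = 780 s; 62,500 × 780 × 2 × 2 = 195,000,000 bytes.
Total = 1,634,424,000 bytes = 1634.4 MB.

1634.4 MB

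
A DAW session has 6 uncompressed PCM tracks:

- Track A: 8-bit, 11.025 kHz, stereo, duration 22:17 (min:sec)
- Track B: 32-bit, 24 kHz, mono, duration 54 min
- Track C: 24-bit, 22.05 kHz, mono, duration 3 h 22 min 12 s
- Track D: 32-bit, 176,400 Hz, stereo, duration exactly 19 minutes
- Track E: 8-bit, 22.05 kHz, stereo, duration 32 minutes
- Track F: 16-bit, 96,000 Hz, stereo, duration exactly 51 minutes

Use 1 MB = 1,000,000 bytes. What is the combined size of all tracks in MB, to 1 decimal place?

Track A: 22:17 (min:sec) = 1,337 s; 11,025 × 1,337 × 1 × 2 = 29,480,850 bytes.
Track B: 54 min = 3,240 s; 24,000 × 3,240 × 4 × 1 = 311,040,000 bytes.
Track C: 3 h 22 min 12 s = 12,132 s; 22,050 × 12,132 × 3 × 1 = 802,531,800 bytes.
Track D: exactly 19 minutes = 1,140 s; 176,400 × 1,140 × 4 × 2 = 1,608,768,000 bytes.
Track E: 32 minutes = 1,920 s; 22,050 × 1,920 × 1 × 2 = 84,672,000 bytes.
Track F: exactly 51 minutes = 3,060 s; 96,000 × 3,060 × 2 × 2 = 1,175,040,000 bytes.
Total = 4,011,532,650 bytes = 4011.5 MB.

4011.5 MB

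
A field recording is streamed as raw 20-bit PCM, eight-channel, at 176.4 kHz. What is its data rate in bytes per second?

Bit rate = 176,400 × 20 × 8 = 28,224,000 bits/s.
28,224,000 / 8 = 3,528,000 bytes/s.

3,528,000 bytes/s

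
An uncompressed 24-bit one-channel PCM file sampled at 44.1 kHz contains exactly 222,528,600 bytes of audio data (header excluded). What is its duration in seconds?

Byte rate = 44,100 × 3 × 1 = 132,300 bytes/s.
Duration = 222,528,600 / 132,300 = 1,682 s.

1,682 seconds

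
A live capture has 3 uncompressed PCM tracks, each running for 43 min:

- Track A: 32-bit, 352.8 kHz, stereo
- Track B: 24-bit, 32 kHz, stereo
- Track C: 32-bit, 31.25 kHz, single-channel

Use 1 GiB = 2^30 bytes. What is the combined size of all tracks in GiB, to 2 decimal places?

7.54 GiB

43 min = 2,580 s.
Track A: 352,800 × 2,580 × 4 × 2 = 7,281,792,000 bytes.
Track B: 32,000 × 2,580 × 3 × 2 = 495,360,000 bytes.
Track C: 31,250 × 2,580 × 4 × 1 = 322,500,000 bytes.
Total = 8,099,652,000 bytes = 7.54 GiB.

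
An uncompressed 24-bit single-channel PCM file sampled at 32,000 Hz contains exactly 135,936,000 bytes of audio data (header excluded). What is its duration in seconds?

Byte rate = 32,000 × 3 × 1 = 96,000 bytes/s.
Duration = 135,936,000 / 96,000 = 1,416 s.

1,416 seconds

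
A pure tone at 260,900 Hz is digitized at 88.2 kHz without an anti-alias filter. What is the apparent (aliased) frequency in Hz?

Nyquist = 88,200/2 = 44,100 Hz; 260,900 Hz exceeds it.
Alias = |260,900 − 3×88,200| = |260,900 − 264,600| = 3,700 Hz.

3,700 Hz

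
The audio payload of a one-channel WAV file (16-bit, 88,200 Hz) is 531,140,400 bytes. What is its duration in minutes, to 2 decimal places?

50.18 minutes

Byte rate = 88,200 × 2 × 1 = 176,400 bytes/s.
Duration = 531,140,400 / 176,400 = 3,011 s.
3,011 s / 60 = 50.18 minutes.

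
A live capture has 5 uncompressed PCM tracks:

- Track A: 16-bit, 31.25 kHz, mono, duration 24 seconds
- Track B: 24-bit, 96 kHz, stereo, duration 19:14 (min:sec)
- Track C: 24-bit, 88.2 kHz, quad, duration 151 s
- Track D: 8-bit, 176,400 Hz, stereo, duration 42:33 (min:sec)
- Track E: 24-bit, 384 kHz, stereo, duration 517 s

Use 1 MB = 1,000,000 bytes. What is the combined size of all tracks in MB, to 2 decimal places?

2917.89 MB

Track A: 31,250 × 24 × 2 × 1 = 1,500,000 bytes.
Track B: 19:14 (min:sec) = 1,154 s; 96,000 × 1,154 × 3 × 2 = 664,704,000 bytes.
Track C: 88,200 × 151 × 3 × 4 = 159,818,400 bytes.
Track D: 42:33 (min:sec) = 2,553 s; 176,400 × 2,553 × 1 × 2 = 900,698,400 bytes.
Track E: 384,000 × 517 × 3 × 2 = 1,191,168,000 bytes.
Total = 2,917,888,800 bytes = 2917.89 MB.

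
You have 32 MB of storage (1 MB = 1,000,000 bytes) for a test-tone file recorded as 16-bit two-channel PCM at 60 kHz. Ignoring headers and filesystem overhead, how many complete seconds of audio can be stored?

133 seconds

Uncompressed byte rate = 60,000 × 2 × 2 = 240,000 bytes/s.
Capacity = 32 × 1,000,000 = 32,000,000 bytes.
32,000,000 / 240,000 ≈ 133.33 s → 133 seconds.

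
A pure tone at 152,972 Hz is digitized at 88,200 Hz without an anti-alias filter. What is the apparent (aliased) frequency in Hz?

23,428 Hz

Nyquist = 88,200/2 = 44,100 Hz; 152,972 Hz exceeds it.
Alias = |152,972 − 2×88,200| = |152,972 − 176,400| = 23,428 Hz.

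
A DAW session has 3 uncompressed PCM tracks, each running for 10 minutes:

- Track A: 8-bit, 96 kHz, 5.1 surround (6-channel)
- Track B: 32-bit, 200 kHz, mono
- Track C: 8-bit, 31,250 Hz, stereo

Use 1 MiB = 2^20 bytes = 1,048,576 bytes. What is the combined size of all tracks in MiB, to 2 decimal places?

823.12 MiB

10 minutes = 600 s.
Track A: 96,000 × 600 × 1 × 6 = 345,600,000 bytes.
Track B: 200,000 × 600 × 4 × 1 = 480,000,000 bytes.
Track C: 31,250 × 600 × 1 × 2 = 37,500,000 bytes.
Total = 863,100,000 bytes = 823.12 MiB.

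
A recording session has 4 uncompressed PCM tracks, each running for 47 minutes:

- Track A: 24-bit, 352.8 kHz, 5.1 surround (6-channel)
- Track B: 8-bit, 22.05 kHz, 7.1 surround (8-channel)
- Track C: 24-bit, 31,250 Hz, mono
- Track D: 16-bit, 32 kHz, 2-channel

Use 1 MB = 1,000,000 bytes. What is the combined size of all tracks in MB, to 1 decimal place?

47 minutes = 2,820 s.
Track A: 352,800 × 2,820 × 3 × 6 = 17,908,128,000 bytes.
Track B: 22,050 × 2,820 × 1 × 8 = 497,448,000 bytes.
Track C: 31,250 × 2,820 × 3 × 1 = 264,375,000 bytes.
Track D: 32,000 × 2,820 × 2 × 2 = 360,960,000 bytes.
Total = 19,030,911,000 bytes = 19030.9 MB.

19030.9 MB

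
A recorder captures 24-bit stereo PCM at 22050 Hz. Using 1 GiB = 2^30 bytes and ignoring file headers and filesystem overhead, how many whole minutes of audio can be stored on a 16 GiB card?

2,164 minutes

Uncompressed byte rate = 22,050 × 3 × 2 = 132,300 bytes/s.
Capacity = 16 × 1,073,741,824 = 17,179,869,184 bytes.
17,179,869,184 / 132,300 ≈ 129855.4 s → 2,164 minutes.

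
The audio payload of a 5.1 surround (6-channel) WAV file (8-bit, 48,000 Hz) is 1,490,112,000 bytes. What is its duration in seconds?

5,174 seconds

Byte rate = 48,000 × 1 × 6 = 288,000 bytes/s.
Duration = 1,490,112,000 / 288,000 = 5,174 s.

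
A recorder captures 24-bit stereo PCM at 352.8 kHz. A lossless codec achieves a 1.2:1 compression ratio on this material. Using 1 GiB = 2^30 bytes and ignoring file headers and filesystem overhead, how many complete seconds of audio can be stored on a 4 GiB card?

Uncompressed byte rate = 352,800 × 3 × 2 = 2,116,800 bytes/s.
After 1.2:1 compression, effective rate ≈ 1764000 bytes/s.
Capacity = 4 × 1,073,741,824 = 4,294,967,296 bytes.
4,294,967,296 / effective rate ≈ 2434.79 s → 2,434 seconds.

2,434 seconds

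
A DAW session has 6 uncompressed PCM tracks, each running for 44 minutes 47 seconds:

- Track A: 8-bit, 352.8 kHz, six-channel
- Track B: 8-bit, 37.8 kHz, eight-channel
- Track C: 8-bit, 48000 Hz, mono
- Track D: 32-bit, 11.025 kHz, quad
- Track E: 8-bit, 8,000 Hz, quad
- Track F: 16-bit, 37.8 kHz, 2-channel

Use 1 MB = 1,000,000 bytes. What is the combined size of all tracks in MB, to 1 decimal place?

7595.6 MB

44 minutes 47 seconds = 2,687 s.
Track A: 352,800 × 2,687 × 1 × 6 = 5,687,841,600 bytes.
Track B: 37,800 × 2,687 × 1 × 8 = 812,548,800 bytes.
Track C: 48,000 × 2,687 × 1 × 1 = 128,976,000 bytes.
Track D: 11,025 × 2,687 × 4 × 4 = 473,986,800 bytes.
Track E: 8,000 × 2,687 × 1 × 4 = 85,984,000 bytes.
Track F: 37,800 × 2,687 × 2 × 2 = 406,274,400 bytes.
Total = 7,595,611,600 bytes = 7595.6 MB.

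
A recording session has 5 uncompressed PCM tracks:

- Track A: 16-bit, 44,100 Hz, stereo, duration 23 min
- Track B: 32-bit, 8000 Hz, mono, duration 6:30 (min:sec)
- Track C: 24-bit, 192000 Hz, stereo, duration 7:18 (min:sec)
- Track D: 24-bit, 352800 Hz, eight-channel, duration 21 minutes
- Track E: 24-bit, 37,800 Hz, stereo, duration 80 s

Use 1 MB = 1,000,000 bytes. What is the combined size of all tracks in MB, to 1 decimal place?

11447.3 MB

Track A: 23 min = 1,380 s; 44,100 × 1,380 × 2 × 2 = 243,432,000 bytes.
Track B: 6:30 (min:sec) = 390 s; 8,000 × 390 × 4 × 1 = 12,480,000 bytes.
Track C: 7:18 (min:sec) = 438 s; 192,000 × 438 × 3 × 2 = 504,576,000 bytes.
Track D: 21 minutes = 1,260 s; 352,800 × 1,260 × 3 × 8 = 10,668,672,000 bytes.
Track E: 37,800 × 80 × 3 × 2 = 18,144,000 bytes.
Total = 11,447,304,000 bytes = 11447.3 MB.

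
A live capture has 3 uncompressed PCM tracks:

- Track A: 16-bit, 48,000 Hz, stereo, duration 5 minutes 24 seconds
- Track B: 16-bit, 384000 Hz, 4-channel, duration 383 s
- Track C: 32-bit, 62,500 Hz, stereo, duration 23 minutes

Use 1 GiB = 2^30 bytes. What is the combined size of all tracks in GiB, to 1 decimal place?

Track A: 5 minutes 24 seconds = 324 s; 48,000 × 324 × 2 × 2 = 62,208,000 bytes.
Track B: 384,000 × 383 × 2 × 4 = 1,176,576,000 bytes.
Track C: 23 minutes = 1,380 s; 62,500 × 1,380 × 4 × 2 = 690,000,000 bytes.
Total = 1,928,784,000 bytes = 1.8 GiB.

1.8 GiB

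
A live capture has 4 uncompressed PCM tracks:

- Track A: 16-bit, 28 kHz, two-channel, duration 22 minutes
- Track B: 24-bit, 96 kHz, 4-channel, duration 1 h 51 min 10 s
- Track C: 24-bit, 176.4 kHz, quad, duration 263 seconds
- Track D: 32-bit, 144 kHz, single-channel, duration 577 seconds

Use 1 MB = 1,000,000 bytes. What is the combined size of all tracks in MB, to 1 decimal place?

Track A: 22 minutes = 1,320 s; 28,000 × 1,320 × 2 × 2 = 147,840,000 bytes.
Track B: 1 h 51 min 10 s = 6,670 s; 96,000 × 6,670 × 3 × 4 = 7,683,840,000 bytes.
Track C: 176,400 × 263 × 3 × 4 = 556,718,400 bytes.
Track D: 144,000 × 577 × 4 × 1 = 332,352,000 bytes.
Total = 8,720,750,400 bytes = 8720.8 MB.

8720.8 MB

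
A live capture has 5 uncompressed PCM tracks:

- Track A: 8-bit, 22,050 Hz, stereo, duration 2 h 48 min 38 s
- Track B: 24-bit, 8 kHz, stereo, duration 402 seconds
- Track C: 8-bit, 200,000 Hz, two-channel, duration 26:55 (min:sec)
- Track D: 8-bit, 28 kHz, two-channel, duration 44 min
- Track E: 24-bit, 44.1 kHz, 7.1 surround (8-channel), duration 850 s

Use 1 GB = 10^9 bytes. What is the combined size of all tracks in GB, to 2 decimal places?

2.16 GB

Track A: 2 h 48 min 38 s = 10,118 s; 22,050 × 10,118 × 1 × 2 = 446,203,800 bytes.
Track B: 8,000 × 402 × 3 × 2 = 19,296,000 bytes.
Track C: 26:55 (min:sec) = 1,615 s; 200,000 × 1,615 × 1 × 2 = 646,000,000 bytes.
Track D: 44 min = 2,640 s; 28,000 × 2,640 × 1 × 2 = 147,840,000 bytes.
Track E: 44,100 × 850 × 3 × 8 = 899,640,000 bytes.
Total = 2,158,979,800 bytes = 2.16 GB.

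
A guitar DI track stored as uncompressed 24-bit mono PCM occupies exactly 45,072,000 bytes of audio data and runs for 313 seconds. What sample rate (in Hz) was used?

48,000 Hz

Bytes = sample_rate × seconds × bytes_per_sample × channels.
sample_rate = 45,072,000 / (313 × 3 × 1) = 45,072,000 / 939 = 48,000 Hz.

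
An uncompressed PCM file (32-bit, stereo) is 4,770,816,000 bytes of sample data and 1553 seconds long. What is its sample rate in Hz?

Bytes = sample_rate × seconds × bytes_per_sample × channels.
sample_rate = 4,770,816,000 / (1,553 × 4 × 2) = 4,770,816,000 / 12,424 = 384,000 Hz.

384,000 Hz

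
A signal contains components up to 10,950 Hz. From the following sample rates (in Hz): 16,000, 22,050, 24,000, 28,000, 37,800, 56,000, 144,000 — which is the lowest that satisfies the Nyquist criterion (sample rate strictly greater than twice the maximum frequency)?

22,050 Hz

Need sample rate > 2 × 10,950 = 21,900 Hz.
Lowest listed rate above 21,900 Hz is 22,050 Hz.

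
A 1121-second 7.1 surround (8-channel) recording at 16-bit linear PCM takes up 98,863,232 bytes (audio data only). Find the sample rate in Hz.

Bytes = sample_rate × seconds × bytes_per_sample × channels.
sample_rate = 98,863,232 / (1,121 × 2 × 8) = 98,863,232 / 17,936 = 5,512 Hz.

5,512 Hz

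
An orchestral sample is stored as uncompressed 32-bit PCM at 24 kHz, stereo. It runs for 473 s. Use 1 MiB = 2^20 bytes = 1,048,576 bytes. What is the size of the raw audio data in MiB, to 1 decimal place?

Bytes = 24,000 samples/s × 473 s × 4 bytes/sample × 2 ch = 90,816,000 bytes.
90,816,000 / 1,048,576 = 86.6 MiB.

86.6 MiB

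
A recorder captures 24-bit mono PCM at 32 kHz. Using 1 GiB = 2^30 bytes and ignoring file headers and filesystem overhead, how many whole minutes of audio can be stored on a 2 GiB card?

Uncompressed byte rate = 32,000 × 3 × 1 = 96,000 bytes/s.
Capacity = 2 × 1,073,741,824 = 2,147,483,648 bytes.
2,147,483,648 / 96,000 ≈ 22369.62 s → 372 minutes.

372 minutes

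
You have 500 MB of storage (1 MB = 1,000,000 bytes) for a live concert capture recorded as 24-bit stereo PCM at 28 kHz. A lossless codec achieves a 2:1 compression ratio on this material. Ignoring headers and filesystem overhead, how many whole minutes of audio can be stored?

Uncompressed byte rate = 28,000 × 3 × 2 = 168,000 bytes/s.
After 2:1 compression, effective rate ≈ 84000 bytes/s.
Capacity = 500 × 1,000,000 = 500,000,000 bytes.
500,000,000 / effective rate ≈ 5952.38 s → 99 minutes.

99 minutes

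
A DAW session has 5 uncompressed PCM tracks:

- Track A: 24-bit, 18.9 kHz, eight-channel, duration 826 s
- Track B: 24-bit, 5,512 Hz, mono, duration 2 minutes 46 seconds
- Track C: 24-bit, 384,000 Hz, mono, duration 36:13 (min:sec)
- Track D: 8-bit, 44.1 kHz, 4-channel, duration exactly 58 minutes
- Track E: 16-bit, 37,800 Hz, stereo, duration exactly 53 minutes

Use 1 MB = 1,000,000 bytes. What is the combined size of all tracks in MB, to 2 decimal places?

3975.40 MB

Track A: 18,900 × 826 × 3 × 8 = 374,673,600 bytes.
Track B: 2 minutes 46 seconds = 166 s; 5,512 × 166 × 3 × 1 = 2,744,976 bytes.
Track C: 36:13 (min:sec) = 2,173 s; 384,000 × 2,173 × 3 × 1 = 2,503,296,000 bytes.
Track D: exactly 58 minutes = 3,480 s; 44,100 × 3,480 × 1 × 4 = 613,872,000 bytes.
Track E: exactly 53 minutes = 3,180 s; 37,800 × 3,180 × 2 × 2 = 480,816,000 bytes.
Total = 3,975,402,576 bytes = 3975.40 MB.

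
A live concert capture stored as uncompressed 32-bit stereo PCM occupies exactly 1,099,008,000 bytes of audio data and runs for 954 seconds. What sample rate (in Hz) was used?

Bytes = sample_rate × seconds × bytes_per_sample × channels.
sample_rate = 1,099,008,000 / (954 × 4 × 2) = 1,099,008,000 / 7,632 = 144,000 Hz.

144,000 Hz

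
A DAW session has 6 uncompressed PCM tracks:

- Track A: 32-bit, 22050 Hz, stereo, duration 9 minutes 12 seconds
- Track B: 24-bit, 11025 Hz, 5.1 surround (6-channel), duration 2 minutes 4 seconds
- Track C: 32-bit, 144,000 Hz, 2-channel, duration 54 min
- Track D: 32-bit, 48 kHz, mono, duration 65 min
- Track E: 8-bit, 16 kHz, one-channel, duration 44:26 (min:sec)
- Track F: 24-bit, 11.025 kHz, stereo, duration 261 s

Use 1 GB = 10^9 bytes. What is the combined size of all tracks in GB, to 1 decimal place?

Track A: 9 minutes 12 seconds = 552 s; 22,050 × 552 × 4 × 2 = 97,372,800 bytes.
Track B: 2 minutes 4 seconds = 124 s; 11,025 × 124 × 3 × 6 = 24,607,800 bytes.
Track C: 54 min = 3,240 s; 144,000 × 3,240 × 4 × 2 = 3,732,480,000 bytes.
Track D: 65 min = 3,900 s; 48,000 × 3,900 × 4 × 1 = 748,800,000 bytes.
Track E: 44:26 (min:sec) = 2,666 s; 16,000 × 2,666 × 1 × 1 = 42,656,000 bytes.
Track F: 11,025 × 261 × 3 × 2 = 17,265,150 bytes.
Total = 4,663,181,750 bytes = 4.7 GB.

4.7 GB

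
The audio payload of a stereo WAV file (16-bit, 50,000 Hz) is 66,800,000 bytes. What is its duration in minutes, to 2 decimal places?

Byte rate = 50,000 × 2 × 2 = 200,000 bytes/s.
Duration = 66,800,000 / 200,000 = 334 s.
334 s / 60 = 5.57 minutes.

5.57 minutes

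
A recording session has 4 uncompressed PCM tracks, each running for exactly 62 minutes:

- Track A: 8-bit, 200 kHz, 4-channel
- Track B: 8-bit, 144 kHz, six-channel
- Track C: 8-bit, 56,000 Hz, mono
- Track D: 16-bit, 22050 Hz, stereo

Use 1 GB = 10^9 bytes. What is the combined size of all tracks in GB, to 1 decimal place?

6.7 GB

exactly 62 minutes = 3,720 s.
Track A: 200,000 × 3,720 × 1 × 4 = 2,976,000,000 bytes.
Track B: 144,000 × 3,720 × 1 × 6 = 3,214,080,000 bytes.
Track C: 56,000 × 3,720 × 1 × 1 = 208,320,000 bytes.
Track D: 22,050 × 3,720 × 2 × 2 = 328,104,000 bytes.
Total = 6,726,504,000 bytes = 6.7 GB.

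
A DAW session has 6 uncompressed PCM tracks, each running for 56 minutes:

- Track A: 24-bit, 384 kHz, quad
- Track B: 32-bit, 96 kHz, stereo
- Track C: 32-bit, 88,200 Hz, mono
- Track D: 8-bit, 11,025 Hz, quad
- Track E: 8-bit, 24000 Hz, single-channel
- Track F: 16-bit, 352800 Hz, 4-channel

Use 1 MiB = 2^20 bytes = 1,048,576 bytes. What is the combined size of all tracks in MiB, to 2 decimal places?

27619.22 MiB

56 minutes = 3,360 s.
Track A: 384,000 × 3,360 × 3 × 4 = 15,482,880,000 bytes.
Track B: 96,000 × 3,360 × 4 × 2 = 2,580,480,000 bytes.
Track C: 88,200 × 3,360 × 4 × 1 = 1,185,408,000 bytes.
Track D: 11,025 × 3,360 × 1 × 4 = 148,176,000 bytes.
Track E: 24,000 × 3,360 × 1 × 1 = 80,640,000 bytes.
Track F: 352,800 × 3,360 × 2 × 4 = 9,483,264,000 bytes.
Total = 28,960,848,000 bytes = 27619.22 MiB.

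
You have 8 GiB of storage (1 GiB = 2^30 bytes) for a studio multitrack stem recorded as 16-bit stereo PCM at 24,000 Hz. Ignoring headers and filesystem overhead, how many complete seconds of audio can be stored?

Uncompressed byte rate = 24,000 × 2 × 2 = 96,000 bytes/s.
Capacity = 8 × 1,073,741,824 = 8,589,934,592 bytes.
8,589,934,592 / 96,000 ≈ 89478.49 s → 89,478 seconds.

89,478 seconds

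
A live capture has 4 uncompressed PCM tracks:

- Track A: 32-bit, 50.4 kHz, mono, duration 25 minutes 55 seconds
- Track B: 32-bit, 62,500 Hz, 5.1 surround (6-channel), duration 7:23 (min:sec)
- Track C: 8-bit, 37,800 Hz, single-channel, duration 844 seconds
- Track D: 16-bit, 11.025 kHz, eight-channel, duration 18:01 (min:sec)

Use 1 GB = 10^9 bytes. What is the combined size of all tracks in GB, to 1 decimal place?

Track A: 25 minutes 55 seconds = 1,555 s; 50,400 × 1,555 × 4 × 1 = 313,488,000 bytes.
Track B: 7:23 (min:sec) = 443 s; 62,500 × 443 × 4 × 6 = 664,500,000 bytes.
Track C: 37,800 × 844 × 1 × 1 = 31,903,200 bytes.
Track D: 18:01 (min:sec) = 1,081 s; 11,025 × 1,081 × 2 × 8 = 190,688,400 bytes.
Total = 1,200,579,600 bytes = 1.2 GB.

1.2 GB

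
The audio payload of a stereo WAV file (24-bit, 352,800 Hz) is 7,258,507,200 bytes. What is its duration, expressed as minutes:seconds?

Byte rate = 352,800 × 3 × 2 = 2,116,800 bytes/s.
Duration = 7,258,507,200 / 2,116,800 = 3,429 s.
3,429 s = 57:09.

57:09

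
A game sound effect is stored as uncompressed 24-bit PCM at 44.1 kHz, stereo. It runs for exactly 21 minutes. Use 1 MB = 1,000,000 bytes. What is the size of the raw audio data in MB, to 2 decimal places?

Duration = exactly 21 minutes = 1,260 s.
Bytes = 44,100 samples/s × 1,260 s × 3 bytes/sample × 2 ch = 333,396,000 bytes.
333,396,000 / 1,000,000 = 333.40 MB.

333.40 MB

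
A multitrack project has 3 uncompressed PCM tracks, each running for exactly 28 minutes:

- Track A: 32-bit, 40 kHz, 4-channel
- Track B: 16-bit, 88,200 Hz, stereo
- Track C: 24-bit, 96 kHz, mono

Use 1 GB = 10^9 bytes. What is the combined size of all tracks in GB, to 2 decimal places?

2.15 GB

exactly 28 minutes = 1,680 s.
Track A: 40,000 × 1,680 × 4 × 4 = 1,075,200,000 bytes.
Track B: 88,200 × 1,680 × 2 × 2 = 592,704,000 bytes.
Track C: 96,000 × 1,680 × 3 × 1 = 483,840,000 bytes.
Total = 2,151,744,000 bytes = 2.15 GB.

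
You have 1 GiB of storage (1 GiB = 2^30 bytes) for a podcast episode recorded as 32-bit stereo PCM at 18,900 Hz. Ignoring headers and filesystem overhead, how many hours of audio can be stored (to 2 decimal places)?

1.97 hours

Uncompressed byte rate = 18,900 × 4 × 2 = 151,200 bytes/s.
Capacity = 1 × 1,073,741,824 = 1,073,741,824 bytes.
1,073,741,824 / 151,200 ≈ 7101.47 s → 1.97 hours.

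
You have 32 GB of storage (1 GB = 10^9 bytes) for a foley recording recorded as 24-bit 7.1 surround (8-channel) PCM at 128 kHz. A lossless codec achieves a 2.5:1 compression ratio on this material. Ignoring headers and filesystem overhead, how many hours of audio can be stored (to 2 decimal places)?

7.23 hours

Uncompressed byte rate = 128,000 × 3 × 8 = 3,072,000 bytes/s.
After 2.5:1 compression, effective rate ≈ 1228800 bytes/s.
Capacity = 32 × 1,000,000,000 = 32,000,000,000 bytes.
32,000,000,000 / effective rate ≈ 26041.67 s → 7.23 hours.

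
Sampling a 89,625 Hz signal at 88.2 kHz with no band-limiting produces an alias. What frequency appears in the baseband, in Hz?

Nyquist = 88,200/2 = 44,100 Hz; 89,625 Hz exceeds it.
Alias = |89,625 − 1×88,200| = |89,625 − 88,200| = 1,425 Hz.

1,425 Hz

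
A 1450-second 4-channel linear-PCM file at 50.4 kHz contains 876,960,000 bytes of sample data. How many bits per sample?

24 bits

Bytes per sample = 876,960,000 / (50,400 × 1,450 × 4) = 876,960,000 / 292,320,000 = 3.
Bit depth = 3 × 8 = 24 bits.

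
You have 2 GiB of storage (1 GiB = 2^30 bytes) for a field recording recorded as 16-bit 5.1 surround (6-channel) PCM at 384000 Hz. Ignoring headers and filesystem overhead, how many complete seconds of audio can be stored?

Uncompressed byte rate = 384,000 × 2 × 6 = 4,608,000 bytes/s.
Capacity = 2 × 1,073,741,824 = 2,147,483,648 bytes.
2,147,483,648 / 4,608,000 ≈ 466.03 s → 466 seconds.

466 seconds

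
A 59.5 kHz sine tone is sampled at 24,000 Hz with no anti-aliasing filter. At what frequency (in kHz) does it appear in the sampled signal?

11.5 kHz

Nyquist = 24,000/2 = 12,000 Hz; 59,500 Hz exceeds it.
Alias = |59,500 − 2×24,000| = |59,500 − 48,000| = 11,500 Hz = 11.5 kHz.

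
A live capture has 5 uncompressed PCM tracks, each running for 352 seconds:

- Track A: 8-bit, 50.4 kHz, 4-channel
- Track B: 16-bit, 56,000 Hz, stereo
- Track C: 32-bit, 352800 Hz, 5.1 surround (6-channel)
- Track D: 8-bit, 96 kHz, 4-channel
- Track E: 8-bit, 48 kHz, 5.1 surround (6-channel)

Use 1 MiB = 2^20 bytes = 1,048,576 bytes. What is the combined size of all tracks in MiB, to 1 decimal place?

3210.8 MiB

Track A: 50,400 × 352 × 1 × 4 = 70,963,200 bytes.
Track B: 56,000 × 352 × 2 × 2 = 78,848,000 bytes.
Track C: 352,800 × 352 × 4 × 6 = 2,980,454,400 bytes.
Track D: 96,000 × 352 × 1 × 4 = 135,168,000 bytes.
Track E: 48,000 × 352 × 1 × 6 = 101,376,000 bytes.
Total = 3,366,809,600 bytes = 3210.8 MiB.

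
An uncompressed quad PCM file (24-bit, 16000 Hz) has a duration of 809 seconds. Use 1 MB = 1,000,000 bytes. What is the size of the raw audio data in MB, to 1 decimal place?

Bytes = 16,000 samples/s × 809 s × 3 bytes/sample × 4 ch = 155,328,000 bytes.
155,328,000 / 1,000,000 = 155.3 MB.

155.3 MB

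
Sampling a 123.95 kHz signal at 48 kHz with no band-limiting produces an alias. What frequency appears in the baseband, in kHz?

20.05 kHz

Nyquist = 48,000/2 = 24,000 Hz; 123,950 Hz exceeds it.
Alias = |123,950 − 3×48,000| = |123,950 − 144,000| = 20,050 Hz = 20.05 kHz.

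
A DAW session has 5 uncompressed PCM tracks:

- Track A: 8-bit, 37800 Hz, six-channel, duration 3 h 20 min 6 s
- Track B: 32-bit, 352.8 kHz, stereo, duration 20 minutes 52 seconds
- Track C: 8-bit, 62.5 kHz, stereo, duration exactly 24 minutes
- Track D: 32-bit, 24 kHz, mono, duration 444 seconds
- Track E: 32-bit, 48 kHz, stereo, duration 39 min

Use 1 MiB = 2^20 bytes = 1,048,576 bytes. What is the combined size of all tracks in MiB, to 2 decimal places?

7036.01 MiB

Track A: 3 h 20 min 6 s = 12,006 s; 37,800 × 12,006 × 1 × 6 = 2,722,960,800 bytes.
Track B: 20 minutes 52 seconds = 1,252 s; 352,800 × 1,252 × 4 × 2 = 3,533,644,800 bytes.
Track C: exactly 24 minutes = 1,440 s; 62,500 × 1,440 × 1 × 2 = 180,000,000 bytes.
Track D: 24,000 × 444 × 4 × 1 = 42,624,000 bytes.
Track E: 39 min = 2,340 s; 48,000 × 2,340 × 4 × 2 = 898,560,000 bytes.
Total = 7,377,789,600 bytes = 7036.01 MiB.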